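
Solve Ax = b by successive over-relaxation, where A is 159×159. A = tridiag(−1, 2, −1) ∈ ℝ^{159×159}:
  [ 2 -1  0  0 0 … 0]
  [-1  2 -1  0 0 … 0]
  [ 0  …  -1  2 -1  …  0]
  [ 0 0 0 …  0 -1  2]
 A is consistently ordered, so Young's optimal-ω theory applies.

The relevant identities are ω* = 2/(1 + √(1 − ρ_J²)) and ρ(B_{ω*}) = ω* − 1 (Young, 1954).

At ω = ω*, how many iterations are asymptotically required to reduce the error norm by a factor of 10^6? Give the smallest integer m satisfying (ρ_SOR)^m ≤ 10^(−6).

B_J for the 159×159 system has eigenvalues cos(kπ/160); ρ_J = cos(π/160) = 0.9998072.
√(1−ρ_J²) = |sin(π/160)| = 0.0196337
So ω* = 2/1.0196337 = 1.9614887 (Young).
ρ_SOR = ω* − 1 = 1.9614887 − 1 = 0.9614887.
For 6 digits: m = 6·ln10 / (−ln 0.9614887) = 13.8155/0.0392725 = 351.786; round up → m = 352.

m = 352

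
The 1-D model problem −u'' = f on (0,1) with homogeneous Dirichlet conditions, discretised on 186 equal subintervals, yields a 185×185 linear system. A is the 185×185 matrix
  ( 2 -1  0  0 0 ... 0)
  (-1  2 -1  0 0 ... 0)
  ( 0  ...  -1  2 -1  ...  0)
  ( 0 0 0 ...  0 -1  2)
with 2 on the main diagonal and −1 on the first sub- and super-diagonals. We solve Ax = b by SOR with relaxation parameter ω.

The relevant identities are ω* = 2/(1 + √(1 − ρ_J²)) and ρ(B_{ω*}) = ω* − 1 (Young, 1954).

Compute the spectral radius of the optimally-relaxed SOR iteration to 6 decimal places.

spectrum of D⁻¹(L+U) = {cos(kπ/186) : 1≤k≤185}; ρ_J = cos(π/186) = 0.999857.
√(1 − cos²(π/186)) = sin(π/186) ≈ 0.0168895.
ω* = 2/(1 + 0.0168895) = 2/1.0168895 = 1.966782.
[ρ_SOR] ω* − 1 = 0.966782.

ρ_SOR = 0.966782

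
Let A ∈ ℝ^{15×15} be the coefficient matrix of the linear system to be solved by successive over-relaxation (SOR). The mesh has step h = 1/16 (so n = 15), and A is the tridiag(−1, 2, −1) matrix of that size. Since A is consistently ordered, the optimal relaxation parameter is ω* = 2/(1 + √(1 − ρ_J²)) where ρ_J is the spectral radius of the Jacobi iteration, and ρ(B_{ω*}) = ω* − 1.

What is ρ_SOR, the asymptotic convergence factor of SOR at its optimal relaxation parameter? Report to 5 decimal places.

ρ_SOR = 0.67351

[ρ_J] n=15: ρ(B_J) = cos(π/(n+1)) = cos(π/16) = 0.98079.
√(1−ρ_J²) = |sin(π/16)| = 0.195090
ω* = 2/(1+0.195090) = 1.67351
ρ(B_{ω*}) = ω*−1 = 0.67351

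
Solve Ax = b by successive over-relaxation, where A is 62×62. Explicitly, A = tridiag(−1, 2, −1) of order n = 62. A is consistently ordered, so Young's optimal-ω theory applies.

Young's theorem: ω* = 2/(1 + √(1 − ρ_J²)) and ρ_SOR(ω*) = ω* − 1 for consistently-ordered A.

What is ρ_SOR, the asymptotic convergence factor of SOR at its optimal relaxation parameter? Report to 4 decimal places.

B_J for the 62×62 system has eigenvalues cos(kπ/63); ρ_J = cos(π/63) = 0.9988.
√(1−ρ_J²) simplifies to sin(π/63) = 0.04985.
Young: ω* = 2/(1+√(1−ρ_J²)) = 2/(1+0.04985) = 2/1.04985 = 1.9050.
Hence ρ(B_{ω*}) = 1.9050 − 1 = 0.9050.

ρ_SOR = 0.9050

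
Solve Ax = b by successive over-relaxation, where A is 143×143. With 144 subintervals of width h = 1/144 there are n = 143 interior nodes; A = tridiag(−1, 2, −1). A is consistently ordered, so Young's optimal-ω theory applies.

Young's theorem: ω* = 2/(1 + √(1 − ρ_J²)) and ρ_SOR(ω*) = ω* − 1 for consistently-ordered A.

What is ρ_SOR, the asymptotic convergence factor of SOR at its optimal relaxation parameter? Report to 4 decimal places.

n=143: λ(B_J) = 1 − λ(A)/2 = cos(kπ/144); k=1 gives ρ_J = 0.9998.
1 − cos²(π/144) = sin²(π/144) ⇒ √(1−ρ_J²) = sin(π/144) = 0.02181.
ω* = 2/(1+0.02181) = 1.9573
ρ_SOR = ω* − 1 = 1.9573 − 1 = 0.9573.

ρ_SOR = 0.9573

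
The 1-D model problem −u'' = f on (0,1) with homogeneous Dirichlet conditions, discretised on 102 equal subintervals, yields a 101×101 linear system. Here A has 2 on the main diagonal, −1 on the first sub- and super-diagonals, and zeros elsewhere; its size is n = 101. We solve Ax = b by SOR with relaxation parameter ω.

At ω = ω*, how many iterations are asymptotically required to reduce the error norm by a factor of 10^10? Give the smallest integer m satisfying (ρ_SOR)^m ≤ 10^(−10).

m = 374

n=101: λ(B_J) = 1 − λ(A)/2 = cos(kπ/102); k=1 gives ρ_J = 0.9995257.
√(1 − cos²(π/102)) = sin(π/102) ≈ 0.0307951.
Then 2/(1+√(1−ρ_J²)) = 2/(1+0.0307951); ω* = 2/1.0307951 = 1.9402498.
At ω = 1.9402498 every |λ(B_ω)| = ω−1, so ρ_SOR = 0.9402498.
ρ_SOR^m ≤ 10^(−10) ⇔ m ≥ 10·ln10/(−ln 0.9402498) = 23.0259/0.0616097 = 373.738; m = ⌈373.738⌉ = 374.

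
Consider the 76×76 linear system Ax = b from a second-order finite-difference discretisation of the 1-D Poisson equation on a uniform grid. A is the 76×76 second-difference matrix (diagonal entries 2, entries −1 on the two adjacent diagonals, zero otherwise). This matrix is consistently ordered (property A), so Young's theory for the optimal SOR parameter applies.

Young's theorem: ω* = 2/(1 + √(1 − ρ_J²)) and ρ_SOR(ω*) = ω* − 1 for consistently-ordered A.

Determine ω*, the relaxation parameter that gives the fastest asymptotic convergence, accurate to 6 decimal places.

With n=76, ρ(Jacobi) = cos(π/77) = 0.999168.
root = sin(π/77) = 0.0407886  (since 1−cos² = sin²).
Then 2/(1+√(1−ρ_J²)) = 2/(1+0.0407886); ω* = 2/1.0407886 = 1.921620.
and ρ(B_{ω*}) = 1.921620 − 1 = 0.921620.

ω* = 1.921620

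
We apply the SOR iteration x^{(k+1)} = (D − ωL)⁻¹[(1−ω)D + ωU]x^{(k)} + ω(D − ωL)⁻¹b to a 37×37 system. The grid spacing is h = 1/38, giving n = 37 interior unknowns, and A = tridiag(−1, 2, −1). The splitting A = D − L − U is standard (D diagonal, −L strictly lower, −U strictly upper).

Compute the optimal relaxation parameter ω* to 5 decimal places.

ω* = 1.84744

[ρ_J] n=37: ρ(B_J) = cos(π/(n+1)) = cos(π/38) = 0.99658.
√(1 − cos²(π/38)) = sin(π/38) ≈ 0.082579.
ω* = 2 / (1 + 0.082579) = 2 / 1.082579 ≈ 1.84744.
ρ(B_{ω*}) = ω*−1 = 0.84744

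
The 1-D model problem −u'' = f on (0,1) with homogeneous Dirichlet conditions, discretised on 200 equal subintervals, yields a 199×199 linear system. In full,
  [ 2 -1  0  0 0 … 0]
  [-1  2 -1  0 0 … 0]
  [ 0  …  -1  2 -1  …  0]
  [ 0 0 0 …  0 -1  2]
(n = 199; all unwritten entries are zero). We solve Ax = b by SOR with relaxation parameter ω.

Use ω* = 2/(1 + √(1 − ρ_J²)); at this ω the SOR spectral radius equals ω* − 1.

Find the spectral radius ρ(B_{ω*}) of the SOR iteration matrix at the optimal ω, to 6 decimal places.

ρ_SOR = 0.969071

½·tridiag(1,0,1) at n=199: λ_k = cos(kπ/200); max |λ| at k=1 ⇒ ρ_J = cos(π/200) ≈ 0.999877.
√(1 − cos²(π/200)) = sin(π/200) ≈ 0.0157073.
[ω*] 2 ÷ (1 + 0.0157073) = 2 ÷ 1.0157073 = 1.969071.
ρ_SOR = ω* − 1 ≈ 0.969071.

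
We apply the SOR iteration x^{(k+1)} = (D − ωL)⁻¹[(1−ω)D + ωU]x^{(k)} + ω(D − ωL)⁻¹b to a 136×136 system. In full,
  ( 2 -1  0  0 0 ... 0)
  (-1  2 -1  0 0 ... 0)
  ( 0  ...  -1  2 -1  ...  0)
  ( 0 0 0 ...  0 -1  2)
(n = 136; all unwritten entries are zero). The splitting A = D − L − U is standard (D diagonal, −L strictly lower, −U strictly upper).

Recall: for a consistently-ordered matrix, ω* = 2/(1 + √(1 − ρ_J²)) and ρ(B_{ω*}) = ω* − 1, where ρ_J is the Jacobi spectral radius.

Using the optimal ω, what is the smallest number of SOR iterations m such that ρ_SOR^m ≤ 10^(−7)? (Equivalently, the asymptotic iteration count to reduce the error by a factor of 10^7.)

B_J for the 136×136 system has eigenvalues cos(kπ/137); ρ_J = cos(π/137) = 0.9997371.
√(1−ρ_J²) = |sin(π/137)| = 0.0229293
Then 2/(1+√(1−ρ_J²)) = 2/(1+0.0229293); ω* = 2/1.0229293 = 1.9551693.
[ρ_SOR] ω* − 1 = 0.9551693.
Need (0.9551693)^m ≤ 10^(−7): m ≥ 7·ln10/|ln 0.9551693| = 16.1181/0.0458667 = 351.412 ⇒ m = 352.

m = 352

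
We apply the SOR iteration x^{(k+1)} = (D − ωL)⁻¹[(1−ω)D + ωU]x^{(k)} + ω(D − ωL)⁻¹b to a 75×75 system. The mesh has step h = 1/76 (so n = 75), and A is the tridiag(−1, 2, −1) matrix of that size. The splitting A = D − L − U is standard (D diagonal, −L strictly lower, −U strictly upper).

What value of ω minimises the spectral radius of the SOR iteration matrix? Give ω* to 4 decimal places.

ω* = 1.9206

ρ_J = max_k |cos(kπ/76)| = cos(π/76) = 0.9991
1 − cos²(π/76) = sin²(π/76) ⇒ √(1−ρ_J²) = sin(π/76) = 0.04132.
So ω* = 2/1.04132 = 1.9206 (Young).
[ρ_SOR] ω* − 1 = 0.9206.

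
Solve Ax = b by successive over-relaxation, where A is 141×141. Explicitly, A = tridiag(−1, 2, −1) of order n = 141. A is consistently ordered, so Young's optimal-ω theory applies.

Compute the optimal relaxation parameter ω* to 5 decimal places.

ω* = 1.95671

spectrum of D⁻¹(L+U) = {cos(kπ/142) : 1≤k≤141}; ρ_J = cos(π/142) = 0.99976.
√(1 − cos²(π/142)) = sin(π/142) ≈ 0.022122.
ω* = 2 / (1 + 0.022122) = 2 / 1.022122 ≈ 1.95671.
ρ(B_{ω*}) = ω*−1 = 0.95671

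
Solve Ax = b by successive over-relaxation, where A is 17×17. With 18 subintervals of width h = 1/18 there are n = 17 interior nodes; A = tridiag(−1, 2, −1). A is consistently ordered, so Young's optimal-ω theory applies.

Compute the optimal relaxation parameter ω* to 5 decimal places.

spectrum of D⁻¹(L+U) = {cos(kπ/18) : 1≤k≤17}; ρ_J = cos(π/18) = 0.98481.
√(1−ρ_J²) simplifies to sin(π/18) = 0.173648.
ω* = 2 / (1 + 0.173648) = 2 / 1.173648 ≈ 1.70409.
ρ(B_{ω*}) = ω*−1 = 0.70409

ω* = 1.70409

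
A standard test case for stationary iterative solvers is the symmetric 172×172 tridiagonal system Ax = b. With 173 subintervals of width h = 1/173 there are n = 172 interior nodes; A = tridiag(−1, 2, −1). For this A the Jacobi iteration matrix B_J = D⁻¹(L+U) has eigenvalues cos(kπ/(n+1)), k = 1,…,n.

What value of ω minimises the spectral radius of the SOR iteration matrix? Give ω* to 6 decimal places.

ω* = 1.964331

n=172: λ(B_J) = 1 − λ(A)/2 = cos(kπ/173); k=1 gives ρ_J = 0.999835.
√(1−ρ_J²) = |sin(π/173)| = 0.0181585
Young: ω* = 2/(1+√(1−ρ_J²)) = 2/(1+0.0181585) = 2/1.0181585 = 1.964331.
ρ_SOR = ω* − 1 ≈ 0.964331.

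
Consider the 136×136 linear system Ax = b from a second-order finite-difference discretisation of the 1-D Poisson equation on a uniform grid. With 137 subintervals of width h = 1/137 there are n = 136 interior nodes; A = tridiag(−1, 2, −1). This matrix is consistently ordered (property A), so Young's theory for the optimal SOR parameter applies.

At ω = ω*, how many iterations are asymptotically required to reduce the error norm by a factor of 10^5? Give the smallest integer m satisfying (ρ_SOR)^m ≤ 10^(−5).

½·tridiag(1,0,1) at n=136: λ_k = cos(kπ/137); max |λ| at k=1 ⇒ ρ_J = cos(π/137) ≈ 0.9997371.
√(1 − cos²(π/137)) = sin(π/137) ≈ 0.0229293.
So ω* = 2/1.0229293 = 1.9551693 (Young).
and ρ(B_{ω*}) = 1.9551693 − 1 = 0.9551693.
m ≥ 5·ln10 / (−ln 0.9551693) = 251.008; smallest integer m = 252.

m = 252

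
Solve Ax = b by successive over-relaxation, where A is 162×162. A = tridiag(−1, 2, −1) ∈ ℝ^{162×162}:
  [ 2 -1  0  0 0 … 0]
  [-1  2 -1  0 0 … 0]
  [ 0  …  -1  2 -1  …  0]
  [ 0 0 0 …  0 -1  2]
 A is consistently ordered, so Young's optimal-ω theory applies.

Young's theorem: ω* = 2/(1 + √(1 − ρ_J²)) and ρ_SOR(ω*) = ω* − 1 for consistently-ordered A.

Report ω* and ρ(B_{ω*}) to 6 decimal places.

ρ_J = max_k |cos(kπ/163)| = cos(π/163) = 0.999814
root = sin(π/163) = 0.0192724  (since 1−cos² = sin²).
[ω*] 2 ÷ (1 + 0.0192724) = 2 ÷ 1.0192724 = 1.962184.
ρ_SOR = ω* − 1 ≈ 0.962184.

ω* = 1.962184, ρ_SOR = 0.962184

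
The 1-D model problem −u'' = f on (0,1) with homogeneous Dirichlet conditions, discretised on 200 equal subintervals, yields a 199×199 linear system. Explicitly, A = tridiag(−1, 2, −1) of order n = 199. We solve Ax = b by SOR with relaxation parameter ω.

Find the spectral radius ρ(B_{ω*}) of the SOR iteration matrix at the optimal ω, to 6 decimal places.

With n=199, ρ(Jacobi) = cos(π/200) = 0.999877.
√(1−ρ_J²) simplifies to sin(π/200) = 0.0157073.
[ω*] 2 ÷ (1 + 0.0157073) = 2 ÷ 1.0157073 = 1.969071.
ρ(B_{ω*}) = ω*−1 = 0.969071

ρ_SOR = 0.969071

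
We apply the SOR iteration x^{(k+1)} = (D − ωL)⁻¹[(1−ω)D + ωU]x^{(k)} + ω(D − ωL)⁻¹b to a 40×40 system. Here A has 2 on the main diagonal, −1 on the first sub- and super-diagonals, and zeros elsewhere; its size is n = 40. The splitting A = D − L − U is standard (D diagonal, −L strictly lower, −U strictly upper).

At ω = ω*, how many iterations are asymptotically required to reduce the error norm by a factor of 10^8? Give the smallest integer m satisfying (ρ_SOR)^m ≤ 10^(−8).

m = 121

With n=40, ρ(Jacobi) = cos(π/41) = 0.9970658.
root = sin(π/41) = 0.0765493  (since 1−cos² = sin²).
So ω* = 2/1.0765493 = 1.8577877 (Young).
ρ_SOR = ω* − 1 ≈ 0.8577877.
For 8 digits: m = 8·ln10 / (−ln 0.8577877) = 18.4207/0.153399 = 120.084; round up → m = 121.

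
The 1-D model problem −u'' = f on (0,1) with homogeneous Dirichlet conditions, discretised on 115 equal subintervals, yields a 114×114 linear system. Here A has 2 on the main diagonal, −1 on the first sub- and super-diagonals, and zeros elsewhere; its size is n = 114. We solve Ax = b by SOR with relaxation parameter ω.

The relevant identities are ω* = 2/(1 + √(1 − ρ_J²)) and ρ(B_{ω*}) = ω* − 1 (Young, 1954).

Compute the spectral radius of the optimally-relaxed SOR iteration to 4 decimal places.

½·tridiag(1,0,1) at n=114: λ_k = cos(kπ/115); max |λ| at k=1 ⇒ ρ_J = cos(π/115) ≈ 0.9996.
1 − cos²(π/115) = sin²(π/115) ⇒ √(1−ρ_J²) = sin(π/115) = 0.02731.
Then 2/(1+√(1−ρ_J²)) = 2/(1+0.02731); ω* = 2/1.02731 = 1.9468.
and ρ(B_{ω*}) = 1.9468 − 1 = 0.9468.

ρ_SOR = 0.9468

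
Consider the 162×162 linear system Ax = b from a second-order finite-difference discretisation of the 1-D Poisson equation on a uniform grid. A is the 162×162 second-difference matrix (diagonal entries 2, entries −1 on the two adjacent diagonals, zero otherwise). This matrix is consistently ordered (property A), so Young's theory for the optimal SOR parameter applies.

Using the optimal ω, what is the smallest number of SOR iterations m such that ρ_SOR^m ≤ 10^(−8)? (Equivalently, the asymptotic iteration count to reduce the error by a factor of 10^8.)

m = 478

n=162: λ(B_J) = 1 − λ(A)/2 = cos(kπ/163); k=1 gives ρ_J = 0.9998143.
√(1−ρ_J²) = |sin(π/163)| = 0.0192724
[ω*] 2 ÷ (1 + 0.0192724) = 2 ÷ 1.0192724 = 1.9621840.
ρ_SOR = ω* − 1 = 1.9621840 − 1 = 0.9621840.
8·ln10 = 18.4207; −ln(0.9621840) = 0.0385496; m = ⌈18.4207/0.0385496⌉ = ⌈477.844⌉ = 478.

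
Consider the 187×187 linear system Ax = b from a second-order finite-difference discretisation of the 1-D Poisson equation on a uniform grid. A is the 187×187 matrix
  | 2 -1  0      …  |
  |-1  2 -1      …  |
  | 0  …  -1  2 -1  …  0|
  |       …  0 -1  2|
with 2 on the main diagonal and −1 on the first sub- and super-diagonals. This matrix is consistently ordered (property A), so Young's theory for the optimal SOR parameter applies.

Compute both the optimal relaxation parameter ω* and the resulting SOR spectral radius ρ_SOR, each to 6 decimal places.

ω* = 1.967130, ρ_SOR = 0.967130

ρ_J = max_k |cos(kπ/188)| = cos(π/188) = 0.999860
√(1 − cos²(π/188)) = sin(π/188) ≈ 0.0167098.
So ω* = 2/1.0167098 = 1.967130 (Young).
At ω = 1.967130 every |λ(B_ω)| = ω−1, so ρ_SOR = 0.967130.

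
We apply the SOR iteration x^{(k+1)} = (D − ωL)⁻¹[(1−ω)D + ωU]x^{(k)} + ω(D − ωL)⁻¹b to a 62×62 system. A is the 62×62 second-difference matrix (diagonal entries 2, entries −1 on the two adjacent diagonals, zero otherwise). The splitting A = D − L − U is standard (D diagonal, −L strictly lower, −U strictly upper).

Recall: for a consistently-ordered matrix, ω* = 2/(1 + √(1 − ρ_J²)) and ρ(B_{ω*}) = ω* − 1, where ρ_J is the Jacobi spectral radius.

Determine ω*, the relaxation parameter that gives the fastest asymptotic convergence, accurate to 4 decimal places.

ω* = 1.9050

With n=62, ρ(Jacobi) = cos(π/63) = 0.9988.
√(1−ρ_J²) = |sin(π/63)| = 0.04985
ω* = 2 / (1 + 0.04985) = 2 / 1.04985 ≈ 1.9050.
At ω = 1.9050 every |λ(B_ω)| = ω−1, so ρ_SOR = 0.9050.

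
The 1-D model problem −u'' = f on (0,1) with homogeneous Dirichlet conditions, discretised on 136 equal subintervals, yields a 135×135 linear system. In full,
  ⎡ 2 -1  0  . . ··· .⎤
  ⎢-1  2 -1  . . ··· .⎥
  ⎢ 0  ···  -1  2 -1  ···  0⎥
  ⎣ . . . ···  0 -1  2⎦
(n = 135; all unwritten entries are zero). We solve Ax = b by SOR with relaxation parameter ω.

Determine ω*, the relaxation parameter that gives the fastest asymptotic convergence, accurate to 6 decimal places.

ω* = 1.954847

spectrum of D⁻¹(L+U) = {cos(kπ/136) : 1≤k≤135}; ρ_J = cos(π/136) = 0.999733.
√(1−ρ_J²) = |sin(π/136)| = 0.0230979
Young: ω* = 2/(1+√(1−ρ_J²)) = 2/(1+0.0230979) = 2/1.0230979 = 1.954847.
ρ_SOR = ω* − 1 = 1.954847 − 1 = 0.954847.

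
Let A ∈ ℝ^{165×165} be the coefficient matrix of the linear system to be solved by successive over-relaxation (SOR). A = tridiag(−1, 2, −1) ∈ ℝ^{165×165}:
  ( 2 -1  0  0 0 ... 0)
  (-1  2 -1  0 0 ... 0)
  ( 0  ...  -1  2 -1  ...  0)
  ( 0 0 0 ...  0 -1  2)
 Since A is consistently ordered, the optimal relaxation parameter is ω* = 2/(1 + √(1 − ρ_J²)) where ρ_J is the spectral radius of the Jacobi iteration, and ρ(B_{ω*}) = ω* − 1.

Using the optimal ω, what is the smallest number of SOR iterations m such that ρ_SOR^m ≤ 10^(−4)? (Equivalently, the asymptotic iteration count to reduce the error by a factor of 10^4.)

spectrum of D⁻¹(L+U) = {cos(kπ/166) : 1≤k≤165}; ρ_J = cos(π/166) = 0.9998209.
√(1 − cos²(π/166)) = sin(π/166) ≈ 0.0189241.
ω* = 2/(1+0.0189241) = 1.9628547
ρ_SOR = ω* − 1 ≈ 0.9628547.
ρ_SOR^m ≤ 10^(−4) ⇔ m ≥ 4·ln10/(−ln 0.9628547) = 9.21034/0.0378528 = 243.320; m = ⌈243.320⌉ = 244.

m = 244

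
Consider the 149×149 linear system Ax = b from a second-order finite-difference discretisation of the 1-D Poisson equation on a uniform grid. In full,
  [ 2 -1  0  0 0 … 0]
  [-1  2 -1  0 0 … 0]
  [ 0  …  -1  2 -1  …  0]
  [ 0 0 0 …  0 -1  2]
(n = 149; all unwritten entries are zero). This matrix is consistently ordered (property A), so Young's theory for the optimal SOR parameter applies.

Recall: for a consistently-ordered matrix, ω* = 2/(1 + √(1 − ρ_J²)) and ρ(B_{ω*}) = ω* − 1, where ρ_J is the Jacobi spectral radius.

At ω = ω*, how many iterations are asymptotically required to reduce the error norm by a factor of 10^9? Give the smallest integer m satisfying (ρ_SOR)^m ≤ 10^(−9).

[ρ_J] n=149: ρ(B_J) = cos(π/(n+1)) = cos(π/150) = 0.9997807.
root = sin(π/150) = 0.0209424  (since 1−cos² = sin²).
ω* = 2/(1+0.0209424) = 1.9589744
At ω = 1.9589744 every |λ(B_ω)| = ω−1, so ρ_SOR = 0.9589744.
9·ln10 = 20.7233; −ln(0.9589744) = 0.0418909; m = ⌈20.7233/0.0418909⌉ = ⌈494.697⌉ = 495.

m = 495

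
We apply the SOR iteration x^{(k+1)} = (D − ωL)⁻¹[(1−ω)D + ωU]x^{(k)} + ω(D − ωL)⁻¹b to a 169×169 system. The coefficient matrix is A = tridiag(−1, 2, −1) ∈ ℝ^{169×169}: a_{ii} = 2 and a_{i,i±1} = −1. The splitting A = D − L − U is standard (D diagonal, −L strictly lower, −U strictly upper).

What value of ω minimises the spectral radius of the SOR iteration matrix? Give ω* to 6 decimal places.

n=169: λ(B_J) = 1 − λ(A)/2 = cos(kπ/170); k=1 gives ρ_J = 0.999829.
√(1−ρ_J²) simplifies to sin(π/170) = 0.0184789.
[ω*] 2 ÷ (1 + 0.0184789) = 2 ÷ 1.0184789 = 1.963713.
Hence ρ(B_{ω*}) = 1.963713 − 1 = 0.963713.

ω* = 1.963713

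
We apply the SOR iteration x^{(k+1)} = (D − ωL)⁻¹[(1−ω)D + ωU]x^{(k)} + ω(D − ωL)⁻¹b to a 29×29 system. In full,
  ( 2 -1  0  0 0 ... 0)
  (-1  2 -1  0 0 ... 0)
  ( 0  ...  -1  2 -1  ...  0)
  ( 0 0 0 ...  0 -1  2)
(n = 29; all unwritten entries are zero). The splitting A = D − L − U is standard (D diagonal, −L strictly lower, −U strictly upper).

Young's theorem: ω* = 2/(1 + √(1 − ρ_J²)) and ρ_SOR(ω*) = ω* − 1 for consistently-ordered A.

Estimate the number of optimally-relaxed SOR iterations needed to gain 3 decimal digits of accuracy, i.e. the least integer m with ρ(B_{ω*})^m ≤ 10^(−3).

ρ_J = max_k |cos(kπ/30)| = cos(π/30) = 0.9945219
√(1−ρ_J²) simplifies to sin(π/30) = 0.1045285.
[ω*] 2 ÷ (1 + 0.1045285) = 2 ÷ 1.1045285 = 1.8107274.
ρ_SOR = ω* − 1 ≈ 0.8107274.
For 3 digits: m = 3·ln10 / (−ln 0.8107274) = 6.90776/0.209823 = 32.922; round up → m = 33.

m = 33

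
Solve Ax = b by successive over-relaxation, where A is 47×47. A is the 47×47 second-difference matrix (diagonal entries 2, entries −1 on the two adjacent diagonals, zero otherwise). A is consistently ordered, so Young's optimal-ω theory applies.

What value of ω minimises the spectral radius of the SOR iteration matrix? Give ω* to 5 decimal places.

ω* = 1.87722

½·tridiag(1,0,1) at n=47: λ_k = cos(kπ/48); max |λ| at k=1 ⇒ ρ_J = cos(π/48) ≈ 0.99786.
√(1−ρ_J²) = |sin(π/48)| = 0.065403
ω* = 2/(1 + 0.065403) = 2/1.065403 = 1.87722.
Hence ρ(B_{ω*}) = 1.87722 − 1 = 0.87722.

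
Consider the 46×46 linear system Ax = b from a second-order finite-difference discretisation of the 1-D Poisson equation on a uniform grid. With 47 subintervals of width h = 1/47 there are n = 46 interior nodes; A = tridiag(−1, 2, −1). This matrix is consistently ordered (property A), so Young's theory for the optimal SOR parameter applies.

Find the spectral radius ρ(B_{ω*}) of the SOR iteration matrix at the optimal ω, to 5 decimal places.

B_J for the 46×46 system has eigenvalues cos(kπ/47); ρ_J = cos(π/47) = 0.99777.
root = sin(π/47) = 0.066793  (since 1−cos² = sin²).
So ω* = 2/1.066793 = 1.87478 (Young).
[ρ_SOR] ω* − 1 = 0.87478.

ρ_SOR = 0.87478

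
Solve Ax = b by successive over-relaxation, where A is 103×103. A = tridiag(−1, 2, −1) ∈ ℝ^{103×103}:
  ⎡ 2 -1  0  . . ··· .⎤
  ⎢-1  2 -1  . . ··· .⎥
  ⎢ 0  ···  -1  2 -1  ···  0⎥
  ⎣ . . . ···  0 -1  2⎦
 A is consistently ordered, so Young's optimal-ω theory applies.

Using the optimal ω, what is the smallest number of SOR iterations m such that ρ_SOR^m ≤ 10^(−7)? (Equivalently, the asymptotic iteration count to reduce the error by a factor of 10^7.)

m = 267

B_J for the 103×103 system has eigenvalues cos(kπ/104); ρ_J = cos(π/104) = 0.9995438.
√(1−ρ_J²) = |sin(π/104)| = 0.0302030
So ω* = 2/1.0302030 = 1.9413650 (Young).
ρ_SOR = ω* − 1 = 1.9413650 − 1 = 0.9413650.
Need (0.9413650)^m ≤ 10^(−7): m ≥ 7·ln10/|ln 0.9413650| = 16.1181/0.0604243 = 266.749 ⇒ m = 267.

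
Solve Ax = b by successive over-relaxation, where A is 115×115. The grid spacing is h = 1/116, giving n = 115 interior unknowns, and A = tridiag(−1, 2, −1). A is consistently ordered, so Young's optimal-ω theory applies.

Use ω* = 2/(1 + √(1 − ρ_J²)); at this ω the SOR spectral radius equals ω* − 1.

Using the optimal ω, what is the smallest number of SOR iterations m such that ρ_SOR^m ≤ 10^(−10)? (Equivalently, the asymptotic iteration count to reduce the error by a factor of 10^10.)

spectrum of D⁻¹(L+U) = {cos(kπ/116) : 1≤k≤115}; ρ_J = cos(π/116) = 0.9996333.
1 − cos²(π/116) = sin²(π/116) ⇒ √(1−ρ_J²) = sin(π/116) = 0.0270794.
[ω*] 2 ÷ (1 + 0.0270794) = 2 ÷ 1.0270794 = 1.9472691.
and ρ(B_{ω*}) = 1.9472691 − 1 = 0.9472691.
(0.9472691)^m ≤ 10^{−10}  ⇒  m·ln(0.9472691) ≤ −10·ln10  ⇒  m ≥ 425.051  ⇒  m = 426

m = 426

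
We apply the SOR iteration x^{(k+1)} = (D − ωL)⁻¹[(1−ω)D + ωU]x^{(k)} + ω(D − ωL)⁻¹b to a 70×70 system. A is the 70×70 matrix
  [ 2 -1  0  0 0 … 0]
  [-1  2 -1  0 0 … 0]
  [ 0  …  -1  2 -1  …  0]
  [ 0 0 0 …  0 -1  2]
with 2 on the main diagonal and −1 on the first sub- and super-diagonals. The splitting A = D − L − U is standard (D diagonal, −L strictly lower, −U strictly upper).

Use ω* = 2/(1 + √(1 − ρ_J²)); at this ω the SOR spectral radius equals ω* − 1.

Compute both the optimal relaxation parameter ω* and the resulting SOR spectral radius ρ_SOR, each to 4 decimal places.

ρ_J = max_k |cos(kπ/71)| = cos(π/71) = 0.9990
√(1−ρ_J²) = |sin(π/71)| = 0.04423
ω* = 2/(1+0.04423) = 1.9153
ρ_SOR = ω* − 1 ≈ 0.9153.

ω* = 1.9153, ρ_SOR = 0.9153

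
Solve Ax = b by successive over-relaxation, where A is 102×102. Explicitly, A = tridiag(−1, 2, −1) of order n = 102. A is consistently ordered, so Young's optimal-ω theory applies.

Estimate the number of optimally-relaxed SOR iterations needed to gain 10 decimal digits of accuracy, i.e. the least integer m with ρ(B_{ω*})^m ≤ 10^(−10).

[ρ_J] n=102: ρ(B_J) = cos(π/(n+1)) = cos(π/103) = 0.9995349.
√(1−ρ_J²) = |sin(π/103)| = 0.0304962
ω* = 2/(1 + 0.0304962) = 2/1.0304962 = 1.9408126.
ρ_SOR = ω* − 1 = 1.9408126 − 1 = 0.9408126.
(0.9408126)^m ≤ 10^{−10}  ⇒  m·ln(0.9408126) ≤ −10·ln10  ⇒  m ≥ 377.404  ⇒  m = 378

m = 378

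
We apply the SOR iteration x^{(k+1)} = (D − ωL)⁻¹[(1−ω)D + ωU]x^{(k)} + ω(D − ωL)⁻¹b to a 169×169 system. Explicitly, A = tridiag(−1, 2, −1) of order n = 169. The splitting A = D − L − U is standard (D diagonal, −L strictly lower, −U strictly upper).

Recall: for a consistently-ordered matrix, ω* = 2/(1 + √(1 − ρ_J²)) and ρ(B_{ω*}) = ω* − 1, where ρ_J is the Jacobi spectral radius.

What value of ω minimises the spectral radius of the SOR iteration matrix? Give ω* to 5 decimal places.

ω* = 1.96371

[ρ_J] n=169: ρ(B_J) = cos(π/(n+1)) = cos(π/170) = 0.99983.
1 − cos²(π/170) = sin²(π/170) ⇒ √(1−ρ_J²) = sin(π/170) = 0.018479.
ω* = 2 / (1 + 0.018479) = 2 / 1.018479 ≈ 1.96371.
Hence ρ(B_{ω*}) = 1.96371 − 1 = 0.96371.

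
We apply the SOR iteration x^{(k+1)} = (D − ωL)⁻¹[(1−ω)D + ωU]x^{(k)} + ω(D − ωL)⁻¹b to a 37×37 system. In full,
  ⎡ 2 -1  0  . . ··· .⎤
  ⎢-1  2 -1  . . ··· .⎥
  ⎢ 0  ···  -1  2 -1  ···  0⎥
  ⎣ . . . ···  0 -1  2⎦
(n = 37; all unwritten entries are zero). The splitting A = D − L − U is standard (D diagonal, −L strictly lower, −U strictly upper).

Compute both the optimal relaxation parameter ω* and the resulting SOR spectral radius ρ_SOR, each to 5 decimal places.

ω* = 1.84744, ρ_SOR = 0.84744

With n=37, ρ(Jacobi) = cos(π/38) = 0.99658.
√(1−ρ_J²) = |sin(π/38)| = 0.082579
Then 2/(1+√(1−ρ_J²)) = 2/(1+0.082579); ω* = 2/1.082579 = 1.84744.
ρ_SOR = ω* − 1 = 1.84744 − 1 = 0.84744.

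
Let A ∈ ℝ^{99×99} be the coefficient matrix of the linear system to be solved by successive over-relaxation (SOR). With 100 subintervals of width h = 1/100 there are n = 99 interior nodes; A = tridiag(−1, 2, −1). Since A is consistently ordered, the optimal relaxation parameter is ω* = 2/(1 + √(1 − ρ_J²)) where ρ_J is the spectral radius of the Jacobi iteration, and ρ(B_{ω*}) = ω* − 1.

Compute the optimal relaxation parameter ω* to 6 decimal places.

n=99: λ(B_J) = 1 − λ(A)/2 = cos(kπ/100); k=1 gives ρ_J = 0.999507.
√(1−ρ_J²) simplifies to sin(π/100) = 0.0314108.
Young: ω* = 2/(1+√(1−ρ_J²)) = 2/(1+0.0314108) = 2/1.0314108 = 1.939092.
At ω = 1.939092 every |λ(B_ω)| = ω−1, so ρ_SOR = 0.939092.

ω* = 1.939092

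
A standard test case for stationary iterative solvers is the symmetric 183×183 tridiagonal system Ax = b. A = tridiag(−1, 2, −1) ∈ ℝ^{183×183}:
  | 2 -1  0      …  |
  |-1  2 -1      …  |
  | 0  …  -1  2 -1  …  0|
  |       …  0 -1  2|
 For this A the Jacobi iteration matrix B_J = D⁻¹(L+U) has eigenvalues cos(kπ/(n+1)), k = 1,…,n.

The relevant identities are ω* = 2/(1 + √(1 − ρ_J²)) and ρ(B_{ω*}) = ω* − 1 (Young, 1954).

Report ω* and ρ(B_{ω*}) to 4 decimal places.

ω* = 1.9664, ρ_SOR = 0.9664

[ρ_J] n=183: ρ(B_J) = cos(π/(n+1)) = cos(π/184) = 0.9999.
root = sin(π/184) = 0.01707  (since 1−cos² = sin²).
So ω* = 2/1.01707 = 1.9664 (Young).
At ω = 1.9664 every |λ(B_ω)| = ω−1, so ρ_SOR = 0.9664.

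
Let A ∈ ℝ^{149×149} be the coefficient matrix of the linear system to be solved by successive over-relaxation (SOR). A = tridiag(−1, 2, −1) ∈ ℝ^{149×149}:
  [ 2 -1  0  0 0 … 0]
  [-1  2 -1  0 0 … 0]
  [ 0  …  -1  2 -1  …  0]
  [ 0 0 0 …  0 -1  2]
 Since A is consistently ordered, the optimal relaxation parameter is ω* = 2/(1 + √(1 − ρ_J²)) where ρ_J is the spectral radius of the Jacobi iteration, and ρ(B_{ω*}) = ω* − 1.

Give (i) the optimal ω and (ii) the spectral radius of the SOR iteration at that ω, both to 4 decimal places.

ρ_J = max_k |cos(kπ/150)| = cos(π/150) = 0.9998
1 − cos²(π/150) = sin²(π/150) ⇒ √(1−ρ_J²) = sin(π/150) = 0.02094.
ω* = 2/(1 + 0.02094) = 2/1.02094 = 1.9590.
ρ_SOR = ω* − 1 = 1.9590 − 1 = 0.9590.

ω* = 1.9590, ρ_SOR = 0.9590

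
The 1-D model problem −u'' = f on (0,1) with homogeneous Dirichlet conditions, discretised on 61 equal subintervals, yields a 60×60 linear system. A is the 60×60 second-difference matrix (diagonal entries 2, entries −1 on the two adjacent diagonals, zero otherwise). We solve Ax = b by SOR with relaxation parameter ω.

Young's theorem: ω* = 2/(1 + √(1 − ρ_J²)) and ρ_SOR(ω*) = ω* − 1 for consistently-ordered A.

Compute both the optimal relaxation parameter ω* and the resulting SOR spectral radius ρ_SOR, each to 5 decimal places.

ω* = 1.90208, ρ_SOR = 0.90208

½·tridiag(1,0,1) at n=60: λ_k = cos(kπ/61); max |λ| at k=1 ⇒ ρ_J = cos(π/61) ≈ 0.99867.
1 − cos²(π/61) = sin²(π/61) ⇒ √(1−ρ_J²) = sin(π/61) = 0.051479.
ω* = 2 / (1 + 0.051479) = 2 / 1.051479 ≈ 1.90208.
At ω = 1.90208 every |λ(B_ω)| = ω−1, so ρ_SOR = 0.90208.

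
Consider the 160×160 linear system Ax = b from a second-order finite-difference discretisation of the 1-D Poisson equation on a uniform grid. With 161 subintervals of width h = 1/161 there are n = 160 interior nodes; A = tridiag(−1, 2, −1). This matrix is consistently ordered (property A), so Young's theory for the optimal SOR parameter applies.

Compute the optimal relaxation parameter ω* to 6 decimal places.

ω* = 1.961723

With n=160, ρ(Jacobi) = cos(π/161) = 0.999810.
√(1−ρ_J²) simplifies to sin(π/161) = 0.0195118.
ω* = 2 / (1 + 0.0195118) = 2 / 1.0195118 ≈ 1.961723.
At ω = 1.961723 every |λ(B_ω)| = ω−1, so ρ_SOR = 0.961723.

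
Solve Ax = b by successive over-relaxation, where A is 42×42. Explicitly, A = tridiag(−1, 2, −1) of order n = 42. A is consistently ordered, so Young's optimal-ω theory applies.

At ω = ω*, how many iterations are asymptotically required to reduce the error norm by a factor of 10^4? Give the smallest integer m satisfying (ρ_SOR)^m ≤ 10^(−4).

m = 63

spectrum of D⁻¹(L+U) = {cos(kπ/43) : 1≤k≤42}; ρ_J = cos(π/43) = 0.9973323.
√(1−ρ_J²) simplifies to sin(π/43) = 0.0729953.
So ω* = 2/1.0729953 = 1.8639411 (Young).
Hence ρ(B_{ω*}) = 1.8639411 − 1 = 0.8639411.
For 4 digits: m = 4·ln10 / (−ln 0.8639411) = 9.21034/0.146251 = 62.976; round up → m = 63.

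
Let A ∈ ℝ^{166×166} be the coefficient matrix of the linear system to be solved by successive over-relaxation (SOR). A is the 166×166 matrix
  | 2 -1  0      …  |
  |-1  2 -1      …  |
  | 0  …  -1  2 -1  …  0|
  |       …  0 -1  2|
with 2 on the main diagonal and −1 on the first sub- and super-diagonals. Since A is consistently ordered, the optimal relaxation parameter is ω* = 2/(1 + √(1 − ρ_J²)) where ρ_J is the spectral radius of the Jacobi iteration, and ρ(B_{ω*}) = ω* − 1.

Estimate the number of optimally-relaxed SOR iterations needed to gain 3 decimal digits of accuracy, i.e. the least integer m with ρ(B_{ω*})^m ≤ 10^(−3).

m = 184

[ρ_J] n=166: ρ(B_J) = cos(π/(n+1)) = cos(π/167) = 0.9998231.
root = sin(π/167) = 0.0188108  (since 1−cos² = sin²).
[ω*] 2 ÷ (1 + 0.0188108) = 2 ÷ 1.0188108 = 1.9630730.
ρ_SOR = ω* − 1 ≈ 0.9630730.
For 3 digits: m = 3·ln10 / (−ln 0.9630730) = 6.90776/0.0376261 = 183.590; round up → m = 184.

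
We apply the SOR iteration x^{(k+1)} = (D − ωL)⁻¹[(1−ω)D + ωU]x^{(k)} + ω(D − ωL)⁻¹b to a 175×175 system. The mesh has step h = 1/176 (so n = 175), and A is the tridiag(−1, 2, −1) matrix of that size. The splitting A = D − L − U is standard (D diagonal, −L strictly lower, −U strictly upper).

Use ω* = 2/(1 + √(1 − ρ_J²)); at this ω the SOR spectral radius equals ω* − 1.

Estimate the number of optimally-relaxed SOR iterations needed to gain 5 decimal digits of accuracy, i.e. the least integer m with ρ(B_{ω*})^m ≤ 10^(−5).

½·tridiag(1,0,1) at n=175: λ_k = cos(kπ/176); max |λ| at k=1 ⇒ ρ_J = cos(π/176) ≈ 0.9998407.
1 − cos²(π/176) = sin²(π/176) ⇒ √(1−ρ_J²) = sin(π/176) = 0.0178490.
So ω* = 2/1.0178490 = 1.9649280 (Young).
[ρ_SOR] ω* − 1 = 0.9649280.
ρ_SOR^m ≤ 10^(−5) ⇔ m ≥ 5·ln10/(−ln 0.9649280) = 11.5129/0.0357018 = 322.474; m = ⌈322.474⌉ = 323.

m = 323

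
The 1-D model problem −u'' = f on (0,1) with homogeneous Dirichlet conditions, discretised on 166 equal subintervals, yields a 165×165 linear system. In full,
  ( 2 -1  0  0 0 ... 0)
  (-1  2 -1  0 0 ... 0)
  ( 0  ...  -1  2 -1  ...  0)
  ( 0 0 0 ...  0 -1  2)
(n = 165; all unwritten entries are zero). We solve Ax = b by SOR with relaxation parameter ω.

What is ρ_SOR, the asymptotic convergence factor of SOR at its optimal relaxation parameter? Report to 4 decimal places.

½·tridiag(1,0,1) at n=165: λ_k = cos(kπ/166); max |λ| at k=1 ⇒ ρ_J = cos(π/166) ≈ 0.9998.
root = sin(π/166) = 0.01892  (since 1−cos² = sin²).
ω* = 2/(1 + 0.01892) = 2/1.01892 = 1.9629.
[ρ_SOR] ω* − 1 = 0.9629.

ρ_SOR = 0.9629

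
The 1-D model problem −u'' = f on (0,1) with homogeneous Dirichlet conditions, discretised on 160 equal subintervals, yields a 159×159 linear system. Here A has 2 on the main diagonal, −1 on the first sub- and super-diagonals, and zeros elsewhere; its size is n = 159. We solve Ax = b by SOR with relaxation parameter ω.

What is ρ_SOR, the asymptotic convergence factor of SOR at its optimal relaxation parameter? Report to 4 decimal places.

ρ_J = max_k |cos(kπ/160)| = cos(π/160) = 0.9998
√(1 − cos²(π/160)) = sin(π/160) ≈ 0.01963.
ω* = 2 / (1 + 0.01963) = 2 / 1.01963 ≈ 1.9615.
ρ_SOR = ω* − 1 = 1.9615 − 1 = 0.9615.

ρ_SOR = 0.9615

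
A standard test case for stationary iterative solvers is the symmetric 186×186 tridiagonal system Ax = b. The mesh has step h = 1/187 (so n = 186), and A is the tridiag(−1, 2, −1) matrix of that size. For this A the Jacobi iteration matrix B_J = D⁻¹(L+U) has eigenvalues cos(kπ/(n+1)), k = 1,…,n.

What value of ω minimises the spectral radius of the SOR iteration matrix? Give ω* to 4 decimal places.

ω* = 1.9670

n=186: λ(B_J) = 1 − λ(A)/2 = cos(kπ/187); k=1 gives ρ_J = 0.9999.
√(1−ρ_J²) = |sin(π/187)| = 0.01680
ω* = 2/(1 + 0.01680) = 2/1.01680 = 1.9670.
Hence ρ(B_{ω*}) = 1.9670 − 1 = 0.9670.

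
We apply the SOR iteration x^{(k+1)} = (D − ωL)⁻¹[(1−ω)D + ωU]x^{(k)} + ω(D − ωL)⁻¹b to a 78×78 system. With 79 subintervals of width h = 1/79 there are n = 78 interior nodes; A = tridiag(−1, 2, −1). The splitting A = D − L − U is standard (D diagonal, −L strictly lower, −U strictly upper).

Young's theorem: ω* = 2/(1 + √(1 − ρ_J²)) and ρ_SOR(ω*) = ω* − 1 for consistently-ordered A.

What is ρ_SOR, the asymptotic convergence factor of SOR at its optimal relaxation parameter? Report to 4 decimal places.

ρ_J = max_k |cos(kπ/79)| = cos(π/79) = 0.9992
√(1−ρ_J²) = |sin(π/79)| = 0.03976
So ω* = 2/1.03976 = 1.9235 (Young).
ρ_SOR = ω* − 1 = 1.9235 − 1 = 0.9235.

ρ_SOR = 0.9235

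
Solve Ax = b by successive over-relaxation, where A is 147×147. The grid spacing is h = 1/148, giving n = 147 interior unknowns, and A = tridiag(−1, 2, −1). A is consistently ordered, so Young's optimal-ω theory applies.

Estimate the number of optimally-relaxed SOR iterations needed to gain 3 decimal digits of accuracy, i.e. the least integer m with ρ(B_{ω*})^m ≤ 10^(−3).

m = 163

ρ_J = max_k |cos(kπ/148)| = cos(π/148) = 0.9997747
√(1−ρ_J²) simplifies to sin(π/148) = 0.0212254.
Then 2/(1+√(1−ρ_J²)) = 2/(1+0.0212254); ω* = 2/1.0212254 = 1.9584315.
ρ_SOR = ω* − 1 ≈ 0.9584315.
Need (0.9584315)^m ≤ 10^(−3): m ≥ 3·ln10/|ln 0.9584315| = 6.90776/0.0424572 = 162.699 ⇒ m = 163.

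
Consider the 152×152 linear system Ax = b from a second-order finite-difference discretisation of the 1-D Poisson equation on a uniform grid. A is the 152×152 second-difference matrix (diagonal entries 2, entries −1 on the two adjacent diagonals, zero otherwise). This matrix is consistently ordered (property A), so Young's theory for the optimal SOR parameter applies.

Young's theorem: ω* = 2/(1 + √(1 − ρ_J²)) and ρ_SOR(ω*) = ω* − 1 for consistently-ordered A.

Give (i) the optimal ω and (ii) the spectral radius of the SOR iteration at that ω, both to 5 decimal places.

ω* = 1.95976, ρ_SOR = 0.95976

[ρ_J] n=152: ρ(B_J) = cos(π/(n+1)) = cos(π/153) = 0.99979.
root = sin(π/153) = 0.020532  (since 1−cos² = sin²).
ω* = 2 / (1 + 0.020532) = 2 / 1.020532 ≈ 1.95976.
At ω = 1.95976 every |λ(B_ω)| = ω−1, so ρ_SOR = 0.95976.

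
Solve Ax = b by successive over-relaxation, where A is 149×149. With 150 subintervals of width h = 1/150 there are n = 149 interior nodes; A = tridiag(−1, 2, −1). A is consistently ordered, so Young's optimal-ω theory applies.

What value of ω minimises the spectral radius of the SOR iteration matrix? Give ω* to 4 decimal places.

ω* = 1.9590

[ρ_J] n=149: ρ(B_J) = cos(π/(n+1)) = cos(π/150) = 0.9998.
1 − cos²(π/150) = sin²(π/150) ⇒ √(1−ρ_J²) = sin(π/150) = 0.02094.
ω* = 2/(1 + 0.02094) = 2/1.02094 = 1.9590.
[ρ_SOR] ω* − 1 = 0.9590.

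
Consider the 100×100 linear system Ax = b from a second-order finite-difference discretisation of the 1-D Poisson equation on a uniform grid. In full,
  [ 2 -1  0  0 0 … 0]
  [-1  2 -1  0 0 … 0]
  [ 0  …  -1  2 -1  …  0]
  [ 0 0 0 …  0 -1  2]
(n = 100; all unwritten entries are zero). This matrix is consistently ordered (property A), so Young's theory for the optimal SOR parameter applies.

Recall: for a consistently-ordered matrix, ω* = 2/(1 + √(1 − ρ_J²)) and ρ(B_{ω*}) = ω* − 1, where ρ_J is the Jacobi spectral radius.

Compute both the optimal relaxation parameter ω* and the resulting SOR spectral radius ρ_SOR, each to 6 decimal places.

ω* = 1.939676, ρ_SOR = 0.939676

n=100: λ(B_J) = 1 − λ(A)/2 = cos(kπ/101); k=1 gives ρ_J = 0.999516.
root = sin(π/101) = 0.0310999  (since 1−cos² = sin²).
[ω*] 2 ÷ (1 + 0.0310999) = 2 ÷ 1.0310999 = 1.939676.
and ρ(B_{ω*}) = 1.939676 − 1 = 0.939676.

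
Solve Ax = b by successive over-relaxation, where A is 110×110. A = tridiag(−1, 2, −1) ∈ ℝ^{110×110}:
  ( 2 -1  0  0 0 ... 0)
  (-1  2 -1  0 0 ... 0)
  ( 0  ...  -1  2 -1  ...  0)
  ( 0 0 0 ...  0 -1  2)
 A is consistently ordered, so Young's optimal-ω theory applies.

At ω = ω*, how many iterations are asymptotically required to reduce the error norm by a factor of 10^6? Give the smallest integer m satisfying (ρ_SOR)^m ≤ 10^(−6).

m = 245

ρ_J = max_k |cos(kπ/111)| = cos(π/111) = 0.9995995
root = sin(π/111) = 0.0282989  (since 1−cos² = sin²).
So ω* = 2/1.0282989 = 1.9449598 (Young).
ρ_SOR = ω* − 1 ≈ 0.9449598.
m ≥ 6·ln10 / (−ln 0.9449598) = 244.034; smallest integer m = 245.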